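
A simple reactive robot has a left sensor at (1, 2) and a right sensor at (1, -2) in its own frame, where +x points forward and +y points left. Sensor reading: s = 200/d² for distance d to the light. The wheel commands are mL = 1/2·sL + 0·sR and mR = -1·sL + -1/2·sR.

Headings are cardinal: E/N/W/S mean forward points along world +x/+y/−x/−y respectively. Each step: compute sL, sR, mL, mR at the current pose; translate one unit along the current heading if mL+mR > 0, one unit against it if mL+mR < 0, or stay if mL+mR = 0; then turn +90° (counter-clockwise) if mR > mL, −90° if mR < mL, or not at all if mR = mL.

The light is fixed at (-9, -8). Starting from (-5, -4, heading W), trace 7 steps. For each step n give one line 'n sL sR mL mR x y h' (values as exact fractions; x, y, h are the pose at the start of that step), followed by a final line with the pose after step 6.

0 200/13 40/9 100/13 -2060/117 -5 -4 W
1 100/17 100/37 50/17 -4550/629 -4 -4 N
2 200/61 200/37 100/61 -13500/2257 -4 -5 E
3 5 25 5/2 -35/2 -5 -5 S
4 200/13 40/9 100/13 -2060/117 -5 -4 W
5 100/17 100/37 50/17 -4550/629 -4 -4 N
6 200/61 200/37 100/61 -13500/2257 -4 -5 E
final -5 -5 S

n=0: pose=(-5,-4,W); sL=200/13, sR=40/9; mL=100/13, mR=-2060/117; mL+mR=-1160/117 → advance -1; mR−mL=-2960/117 → turn -1·90°
n=1: pose=(-4,-4,N); sL=100/17, sR=100/37; mL=50/17, mR=-4550/629; mL+mR=-2700/629 → advance -1; mR−mL=-6400/629 → turn -1·90°
n=2: pose=(-4,-5,E); sL=200/61, sR=200/37; mL=100/61, mR=-13500/2257; mL+mR=-9800/2257 → advance -1; mR−mL=-17200/2257 → turn -1·90°
n=3: pose=(-5,-5,S); sL=5, sR=25; mL=5/2, mR=-35/2; mL+mR=-15 → advance -1; mR−mL=-20 → turn -1·90°
n=4: pose=(-5,-4,W); sL=200/13, sR=40/9; mL=100/13, mR=-2060/117; mL+mR=-1160/117 → advance -1; mR−mL=-2960/117 → turn -1·90°
n=5: pose=(-4,-4,N); sL=100/17, sR=100/37; mL=50/17, mR=-4550/629; mL+mR=-2700/629 → advance -1; mR−mL=-6400/629 → turn -1·90°
n=6: pose=(-4,-5,E); sL=200/61, sR=200/37; mL=100/61, mR=-13500/2257; mL+mR=-9800/2257 → advance -1; mR−mL=-17200/2257 → turn -1·90°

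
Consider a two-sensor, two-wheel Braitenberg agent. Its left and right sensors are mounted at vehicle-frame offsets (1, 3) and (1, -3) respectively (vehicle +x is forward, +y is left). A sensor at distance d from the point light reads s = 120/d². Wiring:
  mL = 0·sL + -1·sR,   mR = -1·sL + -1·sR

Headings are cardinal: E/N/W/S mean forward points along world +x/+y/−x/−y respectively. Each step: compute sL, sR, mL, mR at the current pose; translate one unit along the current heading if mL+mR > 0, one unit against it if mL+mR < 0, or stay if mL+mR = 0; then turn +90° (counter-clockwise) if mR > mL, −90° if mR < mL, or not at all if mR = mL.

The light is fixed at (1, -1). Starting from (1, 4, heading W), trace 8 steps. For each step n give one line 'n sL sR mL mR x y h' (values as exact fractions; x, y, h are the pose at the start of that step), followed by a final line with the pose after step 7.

0 24 24/13 -24/13 -336/13 1 4 W
1 3 30/13 -30/13 -69/13 2 4 N
2 120/53 24 -24 -1392/53 2 3 E
3 20/3 20/3 -20/3 -40/3 1 3 S
4 24 24/13 -24/13 -336/13 1 4 W
5 3 30/13 -30/13 -69/13 2 4 N
6 120/53 24 -24 -1392/53 2 3 E
7 20/3 20/3 -20/3 -40/3 1 3 S
final 1 4 W

n=0: pose=(1,4,W); sL=24, sR=24/13; mL=-24/13, mR=-336/13; mL+mR=-360/13 → advance -1; mR−mL=-24 → turn -1·90°
n=1: pose=(2,4,N); sL=3, sR=30/13; mL=-30/13, mR=-69/13; mL+mR=-99/13 → advance -1; mR−mL=-3 → turn -1·90°
n=2: pose=(2,3,E); sL=120/53, sR=24; mL=-24, mR=-1392/53; mL+mR=-2664/53 → advance -1; mR−mL=-120/53 → turn -1·90°
n=3: pose=(1,3,S); sL=20/3, sR=20/3; mL=-20/3, mR=-40/3; mL+mR=-20 → advance -1; mR−mL=-20/3 → turn -1·90°
n=4: pose=(1,4,W); sL=24, sR=24/13; mL=-24/13, mR=-336/13; mL+mR=-360/13 → advance -1; mR−mL=-24 → turn -1·90°
n=5: pose=(2,4,N); sL=3, sR=30/13; mL=-30/13, mR=-69/13; mL+mR=-99/13 → advance -1; mR−mL=-3 → turn -1·90°
n=6: pose=(2,3,E); sL=120/53, sR=24; mL=-24, mR=-1392/53; mL+mR=-2664/53 → advance -1; mR−mL=-120/53 → turn -1·90°
n=7: pose=(1,3,S); sL=20/3, sR=20/3; mL=-20/3, mR=-40/3; mL+mR=-20 → advance -1; mR−mL=-20/3 → turn -1·90°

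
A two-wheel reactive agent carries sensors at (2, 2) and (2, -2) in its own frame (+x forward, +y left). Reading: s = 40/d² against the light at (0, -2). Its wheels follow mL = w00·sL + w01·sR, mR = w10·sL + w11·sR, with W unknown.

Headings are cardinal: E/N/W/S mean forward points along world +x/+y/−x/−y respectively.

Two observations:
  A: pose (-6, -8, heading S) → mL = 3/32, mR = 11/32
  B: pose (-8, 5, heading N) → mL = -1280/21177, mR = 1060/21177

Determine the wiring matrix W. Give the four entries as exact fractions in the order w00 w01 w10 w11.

obs A: pose=(-6,-8,S) → sL=1/2, sR=5/16, mL=3/32, mR=11/32
obs B: pose=(-8,5,N) → sL=40/181, sR=40/117, mL=-1280/21177, mR=1060/21177
sensor matrix S = [[1/2, 5/16], [40/181, 40/117]]; det S = 4315/42354
solve [mL_A; mL_B] = S·[w00; w01] and [mR_A; mR_B] = S·[w10; w11]:
  w00 = 1/2, w01 = -1/2, w10 = 1, w11 = -1/2

1/2 -1/2 1 -1/2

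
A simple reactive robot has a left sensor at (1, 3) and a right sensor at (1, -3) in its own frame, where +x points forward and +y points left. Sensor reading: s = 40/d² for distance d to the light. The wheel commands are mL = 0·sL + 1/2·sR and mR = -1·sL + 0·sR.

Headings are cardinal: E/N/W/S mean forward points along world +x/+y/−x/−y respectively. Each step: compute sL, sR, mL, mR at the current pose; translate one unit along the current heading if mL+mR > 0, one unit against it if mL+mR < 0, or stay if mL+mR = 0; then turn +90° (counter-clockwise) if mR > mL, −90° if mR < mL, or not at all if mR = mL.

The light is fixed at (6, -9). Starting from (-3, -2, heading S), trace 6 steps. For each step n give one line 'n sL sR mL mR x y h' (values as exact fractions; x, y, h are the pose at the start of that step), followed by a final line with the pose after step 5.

0 5/9 2/9 1/9 -5/9 -3 -2 S
1 8/25 40/221 20/221 -8/25 -3 -1 W
2 20/101 20/53 10/53 -20/101 -2 -1 N
3 40/149 8/13 4/13 -40/149 -2 -2 E
4 10/13 5/17 5/34 -10/13 -1 -2 S
5 40/89 8/37 4/37 -40/89 -1 -1 W
final 0 -1 N

n=0: pose=(-3,-2,S); sL=5/9, sR=2/9; mL=1/9, mR=-5/9; mL+mR=-4/9 → advance -1; mR−mL=-2/3 → turn -1·90°
n=1: pose=(-3,-1,W); sL=8/25, sR=40/221; mL=20/221, mR=-8/25; mL+mR=-1268/5525 → advance -1; mR−mL=-2268/5525 → turn -1·90°
n=2: pose=(-2,-1,N); sL=20/101, sR=20/53; mL=10/53, mR=-20/101; mL+mR=-50/5353 → advance -1; mR−mL=-2070/5353 → turn -1·90°
n=3: pose=(-2,-2,E); sL=40/149, sR=8/13; mL=4/13, mR=-40/149; mL+mR=76/1937 → advance +1; mR−mL=-1116/1937 → turn -1·90°
n=4: pose=(-1,-2,S); sL=10/13, sR=5/17; mL=5/34, mR=-10/13; mL+mR=-275/442 → advance -1; mR−mL=-405/442 → turn -1·90°
n=5: pose=(-1,-1,W); sL=40/89, sR=8/37; mL=4/37, mR=-40/89; mL+mR=-1124/3293 → advance -1; mR−mL=-1836/3293 → turn -1·90°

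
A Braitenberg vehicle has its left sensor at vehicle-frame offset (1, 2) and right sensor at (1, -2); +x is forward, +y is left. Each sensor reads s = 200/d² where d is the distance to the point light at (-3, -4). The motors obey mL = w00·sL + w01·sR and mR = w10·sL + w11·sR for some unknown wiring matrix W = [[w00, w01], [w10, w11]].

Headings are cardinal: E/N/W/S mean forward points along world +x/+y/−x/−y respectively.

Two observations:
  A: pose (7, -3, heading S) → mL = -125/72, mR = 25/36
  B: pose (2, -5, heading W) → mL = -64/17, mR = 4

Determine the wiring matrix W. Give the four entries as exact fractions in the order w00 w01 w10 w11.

obs A: pose=(7,-3,S) → sL=25/18, sR=25/8, mL=-125/72, mR=25/36
obs B: pose=(2,-5,W) → sL=8, sR=200/17, mL=-64/17, mR=4
sensor matrix S = [[25/18, 25/8], [8, 200/17]]; det S = -1325/153
solve [mL_A; mL_B] = S·[w00; w01] and [mR_A; mR_B] = S·[w10; w11]:
  w00 = 1, w01 = -1, w10 = 1/2, w11 = 0

1 -1 1/2 0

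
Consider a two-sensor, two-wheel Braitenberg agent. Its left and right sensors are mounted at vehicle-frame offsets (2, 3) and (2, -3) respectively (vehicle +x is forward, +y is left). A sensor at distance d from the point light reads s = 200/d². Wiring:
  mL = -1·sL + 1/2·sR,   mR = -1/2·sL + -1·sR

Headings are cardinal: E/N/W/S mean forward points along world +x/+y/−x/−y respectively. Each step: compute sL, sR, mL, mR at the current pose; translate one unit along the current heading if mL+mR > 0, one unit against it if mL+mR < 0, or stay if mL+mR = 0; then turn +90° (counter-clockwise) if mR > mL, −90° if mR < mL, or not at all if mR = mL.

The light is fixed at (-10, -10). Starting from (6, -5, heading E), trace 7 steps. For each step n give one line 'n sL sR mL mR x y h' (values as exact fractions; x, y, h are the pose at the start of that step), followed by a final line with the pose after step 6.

n=0: pose=(6,-5,E); sL=50/97, sR=25/41; mL=-1675/7954, mR=-3450/3977; mL+mR=-8575/7954 → advance -1; mR−mL=-5225/7954 → turn -1·90°
n=1: pose=(5,-5,S); sL=200/333, sR=200/153; mL=100/1887, mR=-9100/5661; mL+mR=-8800/5661 → advance -1; mR−mL=-9400/5661 → turn -1·90°
n=2: pose=(5,-4,W); sL=100/89, sR=4/5; mL=-322/445, mR=-606/445; mL+mR=-928/445 → advance -1; mR−mL=-284/445 → turn -1·90°
n=3: pose=(6,-4,N); sL=200/233, sR=8/17; mL=-2468/3961, mR=-3564/3961; mL+mR=-6032/3961 → advance -1; mR−mL=-1096/3961 → turn -1·90°
n=4: pose=(6,-5,E); sL=50/97, sR=25/41; mL=-1675/7954, mR=-3450/3977; mL+mR=-8575/7954 → advance -1; mR−mL=-5225/7954 → turn -1·90°
n=5: pose=(5,-5,S); sL=200/333, sR=200/153; mL=100/1887, mR=-9100/5661; mL+mR=-8800/5661 → advance -1; mR−mL=-9400/5661 → turn -1·90°
n=6: pose=(5,-4,W); sL=100/89, sR=4/5; mL=-322/445, mR=-606/445; mL+mR=-928/445 → advance -1; mR−mL=-284/445 → turn -1·90°

0 50/97 25/41 -1675/7954 -3450/3977 6 -5 E
1 200/333 200/153 100/1887 -9100/5661 5 -5 S
2 100/89 4/5 -322/445 -606/445 5 -4 W
3 200/233 8/17 -2468/3961 -3564/3961 6 -4 N
4 50/97 25/41 -1675/7954 -3450/3977 6 -5 E
5 200/333 200/153 100/1887 -9100/5661 5 -5 S
6 100/89 4/5 -322/445 -606/445 5 -4 W
final 6 -4 N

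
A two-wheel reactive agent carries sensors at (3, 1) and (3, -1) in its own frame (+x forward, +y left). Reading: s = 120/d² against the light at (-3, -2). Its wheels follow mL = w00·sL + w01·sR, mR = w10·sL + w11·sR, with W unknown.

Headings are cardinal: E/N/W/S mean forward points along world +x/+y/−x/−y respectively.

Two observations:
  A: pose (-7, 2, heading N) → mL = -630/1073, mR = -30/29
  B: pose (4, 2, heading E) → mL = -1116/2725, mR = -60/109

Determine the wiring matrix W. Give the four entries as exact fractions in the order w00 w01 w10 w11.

obs A: pose=(-7,2,N) → sL=60/37, sR=60/29, mL=-630/1073, mR=-30/29
obs B: pose=(4,2,E) → sL=24/25, sR=120/109, mL=-1116/2725, mR=-60/109
sensor matrix S = [[60/37, 60/29], [24/25, 120/109]]; det S = -117504/584785
solve [mL_A; mL_B] = S·[w00; w01] and [mR_A; mR_B] = S·[w10; w11]:
  w00 = -1, w01 = 1/2, w10 = 0, w11 = -1/2

-1 1/2 0 -1/2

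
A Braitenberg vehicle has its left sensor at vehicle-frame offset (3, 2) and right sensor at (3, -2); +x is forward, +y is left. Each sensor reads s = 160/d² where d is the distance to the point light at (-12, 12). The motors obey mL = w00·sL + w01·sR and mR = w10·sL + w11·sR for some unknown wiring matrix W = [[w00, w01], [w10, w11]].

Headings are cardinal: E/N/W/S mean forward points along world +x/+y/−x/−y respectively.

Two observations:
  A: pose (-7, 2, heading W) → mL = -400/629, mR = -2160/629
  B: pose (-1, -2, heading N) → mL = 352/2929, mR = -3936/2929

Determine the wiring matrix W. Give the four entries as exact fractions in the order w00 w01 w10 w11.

1/2 -1/2 -1 -1

obs A: pose=(-7,2,W) → sL=40/37, sR=40/17, mL=-400/629, mR=-2160/629
obs B: pose=(-1,-2,N) → sL=80/101, sR=16/29, mL=352/2929, mR=-3936/2929
sensor matrix S = [[40/37, 40/17], [80/101, 16/29]]; det S = -2334720/1842341
solve [mL_A; mL_B] = S·[w00; w01] and [mR_A; mR_B] = S·[w10; w11]:
  w00 = 1/2, w01 = -1/2, w10 = -1, w11 = -1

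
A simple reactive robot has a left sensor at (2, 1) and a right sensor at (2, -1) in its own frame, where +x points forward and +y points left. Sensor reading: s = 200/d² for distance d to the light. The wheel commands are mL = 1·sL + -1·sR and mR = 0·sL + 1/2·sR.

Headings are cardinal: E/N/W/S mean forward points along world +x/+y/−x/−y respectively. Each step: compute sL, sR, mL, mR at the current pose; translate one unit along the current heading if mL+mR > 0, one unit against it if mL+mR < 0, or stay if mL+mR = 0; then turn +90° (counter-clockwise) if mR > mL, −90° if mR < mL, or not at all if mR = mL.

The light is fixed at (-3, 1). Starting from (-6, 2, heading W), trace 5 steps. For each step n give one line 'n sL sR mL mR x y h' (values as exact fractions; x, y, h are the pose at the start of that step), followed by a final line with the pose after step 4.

n=0: pose=(-6,2,W); sL=8, sR=200/29; mL=32/29, mR=100/29; mL+mR=132/29 → advance +1; mR−mL=68/29 → turn +1·90°
n=1: pose=(-7,2,S); sL=20, sR=100/13; mL=160/13, mR=50/13; mL+mR=210/13 → advance +1; mR−mL=-110/13 → turn -1·90°
n=2: pose=(-7,1,W); sL=200/37, sR=200/37; mL=0, mR=100/37; mL+mR=100/37 → advance +1; mR−mL=100/37 → turn +1·90°
n=3: pose=(-8,1,S); sL=10, sR=5; mL=5, mR=5/2; mL+mR=15/2 → advance +1; mR−mL=-5/2 → turn -1·90°
n=4: pose=(-8,0,W); sL=200/53, sR=200/49; mL=-800/2597, mR=100/49; mL+mR=4500/2597 → advance +1; mR−mL=6100/2597 → turn +1·90°

0 8 200/29 32/29 100/29 -6 2 W
1 20 100/13 160/13 50/13 -7 2 S
2 200/37 200/37 0 100/37 -7 1 W
3 10 5 5 5/2 -8 1 S
4 200/53 200/49 -800/2597 100/49 -8 0 W
final -9 0 S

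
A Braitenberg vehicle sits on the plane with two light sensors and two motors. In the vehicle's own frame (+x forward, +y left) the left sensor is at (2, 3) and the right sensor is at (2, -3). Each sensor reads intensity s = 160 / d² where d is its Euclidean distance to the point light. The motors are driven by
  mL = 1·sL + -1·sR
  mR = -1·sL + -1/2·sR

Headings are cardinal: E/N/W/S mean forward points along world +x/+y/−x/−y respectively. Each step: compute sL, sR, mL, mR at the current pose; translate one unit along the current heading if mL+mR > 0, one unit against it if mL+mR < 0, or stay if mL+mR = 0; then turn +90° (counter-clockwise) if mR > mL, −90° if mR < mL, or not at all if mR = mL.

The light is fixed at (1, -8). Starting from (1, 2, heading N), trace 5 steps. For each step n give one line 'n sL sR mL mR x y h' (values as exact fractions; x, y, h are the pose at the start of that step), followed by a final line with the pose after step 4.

0 160/153 160/153 0 -80/51 1 2 N
1 40/37 4 -108/37 -114/37 1 1 E
2 160/53 32/13 384/689 -2928/689 0 1 S
3 80/29 80/89 4800/2581 -8280/2581 0 2 W
4 160/153 160/153 0 -80/51 1 2 N
final 1 1 E

n=0: pose=(1,2,N); sL=160/153, sR=160/153; mL=0, mR=-80/51; mL+mR=-80/51 → advance -1; mR−mL=-80/51 → turn -1·90°
n=1: pose=(1,1,E); sL=40/37, sR=4; mL=-108/37, mR=-114/37; mL+mR=-6 → advance -1; mR−mL=-6/37 → turn -1·90°
n=2: pose=(0,1,S); sL=160/53, sR=32/13; mL=384/689, mR=-2928/689; mL+mR=-48/13 → advance -1; mR−mL=-3312/689 → turn -1·90°
n=3: pose=(0,2,W); sL=80/29, sR=80/89; mL=4800/2581, mR=-8280/2581; mL+mR=-120/89 → advance -1; mR−mL=-13080/2581 → turn -1·90°
n=4: pose=(1,2,N); sL=160/153, sR=160/153; mL=0, mR=-80/51; mL+mR=-80/51 → advance -1; mR−mL=-80/51 → turn -1·90°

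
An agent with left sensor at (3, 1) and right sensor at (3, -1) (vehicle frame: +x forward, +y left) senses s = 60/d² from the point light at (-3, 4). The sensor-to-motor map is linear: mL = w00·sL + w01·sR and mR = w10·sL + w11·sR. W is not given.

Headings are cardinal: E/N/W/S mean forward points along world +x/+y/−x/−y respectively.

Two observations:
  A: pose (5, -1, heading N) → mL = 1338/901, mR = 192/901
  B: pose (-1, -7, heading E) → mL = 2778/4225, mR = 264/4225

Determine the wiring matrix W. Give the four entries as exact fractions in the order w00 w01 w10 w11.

1 1/2 1/2 -1/2

obs A: pose=(5,-1,N) → sL=60/53, sR=12/17, mL=1338/901, mR=192/901
obs B: pose=(-1,-7,E) → sL=12/25, sR=60/169, mL=2778/4225, mR=264/4225
sensor matrix S = [[60/53, 12/17], [12/25, 60/169]]; det S = 240192/3806725
solve [mL_A; mL_B] = S·[w00; w01] and [mR_A; mR_B] = S·[w10; w11]:
  w00 = 1, w01 = 1/2, w10 = 1/2, w11 = -1/2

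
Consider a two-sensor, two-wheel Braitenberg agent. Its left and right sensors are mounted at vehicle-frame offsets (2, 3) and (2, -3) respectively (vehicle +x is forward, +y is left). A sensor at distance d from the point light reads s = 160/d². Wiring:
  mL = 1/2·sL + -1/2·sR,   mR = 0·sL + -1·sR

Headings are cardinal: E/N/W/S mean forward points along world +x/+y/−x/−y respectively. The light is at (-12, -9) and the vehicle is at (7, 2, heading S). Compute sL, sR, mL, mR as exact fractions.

32/113 160/337 -3648/38081 -160/337

left sensor world pos  = (10, 0); dL² = 565
right sensor world pos = (4, 0); dR² = 337
sL = 160/565 = 32/113
sR = 160/337 = 160/337
mL = 1/2·sL + -1/2·sR = -3648/38081
mR = 0·sL + -1·sR = -160/337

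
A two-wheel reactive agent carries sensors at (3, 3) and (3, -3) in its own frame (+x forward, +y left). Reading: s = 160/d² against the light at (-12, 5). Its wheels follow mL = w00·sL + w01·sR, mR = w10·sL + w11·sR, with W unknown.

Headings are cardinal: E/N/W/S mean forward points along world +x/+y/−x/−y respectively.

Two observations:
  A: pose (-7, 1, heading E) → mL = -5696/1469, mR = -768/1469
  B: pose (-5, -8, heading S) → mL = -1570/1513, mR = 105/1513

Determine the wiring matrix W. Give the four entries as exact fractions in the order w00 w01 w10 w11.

obs A: pose=(-7,1,E) → sL=32/13, sR=160/113, mL=-5696/1469, mR=-768/1469
obs B: pose=(-5,-8,S) → sL=40/89, sR=10/17, mL=-1570/1513, mR=105/1513
sensor matrix S = [[32/13, 160/113], [40/89, 10/17]]; det S = 1803840/2222597
solve [mL_A; mL_B] = S·[w00; w01] and [mR_A; mR_B] = S·[w10; w11]:
  w00 = -1, w01 = -1, w10 = -1/2, w11 = 1/2

-1 -1 -1/2 1/2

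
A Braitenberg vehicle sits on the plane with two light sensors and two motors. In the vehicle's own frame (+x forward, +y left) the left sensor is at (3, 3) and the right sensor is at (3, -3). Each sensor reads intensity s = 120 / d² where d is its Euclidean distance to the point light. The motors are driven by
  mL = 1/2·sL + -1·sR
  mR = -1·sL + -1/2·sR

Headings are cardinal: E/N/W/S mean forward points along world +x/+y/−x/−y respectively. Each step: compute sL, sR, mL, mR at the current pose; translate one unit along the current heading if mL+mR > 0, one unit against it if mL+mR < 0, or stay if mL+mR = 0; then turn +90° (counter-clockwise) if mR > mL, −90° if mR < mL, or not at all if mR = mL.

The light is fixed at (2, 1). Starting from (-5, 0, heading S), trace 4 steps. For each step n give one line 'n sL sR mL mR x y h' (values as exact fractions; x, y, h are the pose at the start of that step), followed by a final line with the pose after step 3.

0 15/4 30/29 195/232 -495/116 -5 0 S
1 120/109 120/109 -60/109 -180/109 -5 1 W
2 4/3 20/3 -6 -14/3 -4 1 N
3 120/97 24/17 -1308/1649 -3204/1649 -4 0 W
final -3 0 N

n=0: pose=(-5,0,S); sL=15/4, sR=30/29; mL=195/232, mR=-495/116; mL+mR=-795/232 → advance -1; mR−mL=-1185/232 → turn -1·90°
n=1: pose=(-5,1,W); sL=120/109, sR=120/109; mL=-60/109, mR=-180/109; mL+mR=-240/109 → advance -1; mR−mL=-120/109 → turn -1·90°
n=2: pose=(-4,1,N); sL=4/3, sR=20/3; mL=-6, mR=-14/3; mL+mR=-32/3 → advance -1; mR−mL=4/3 → turn +1·90°
n=3: pose=(-4,0,W); sL=120/97, sR=24/17; mL=-1308/1649, mR=-3204/1649; mL+mR=-4512/1649 → advance -1; mR−mL=-1896/1649 → turn -1·90°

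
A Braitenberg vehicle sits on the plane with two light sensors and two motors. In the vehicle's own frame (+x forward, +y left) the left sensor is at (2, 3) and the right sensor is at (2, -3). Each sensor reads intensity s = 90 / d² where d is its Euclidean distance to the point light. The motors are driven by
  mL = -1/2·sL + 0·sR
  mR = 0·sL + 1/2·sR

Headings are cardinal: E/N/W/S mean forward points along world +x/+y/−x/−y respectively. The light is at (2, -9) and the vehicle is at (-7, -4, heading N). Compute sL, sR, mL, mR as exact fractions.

90/193 18/17 -45/193 9/17

left sensor world pos  = (-10, -2); dL² = 193
right sensor world pos = (-4, -2); dR² = 85
sL = 90/193 = 90/193
sR = 90/85 = 18/17
mL = -1/2·sL + 0·sR = -45/193
mR = 0·sL + 1/2·sR = 9/17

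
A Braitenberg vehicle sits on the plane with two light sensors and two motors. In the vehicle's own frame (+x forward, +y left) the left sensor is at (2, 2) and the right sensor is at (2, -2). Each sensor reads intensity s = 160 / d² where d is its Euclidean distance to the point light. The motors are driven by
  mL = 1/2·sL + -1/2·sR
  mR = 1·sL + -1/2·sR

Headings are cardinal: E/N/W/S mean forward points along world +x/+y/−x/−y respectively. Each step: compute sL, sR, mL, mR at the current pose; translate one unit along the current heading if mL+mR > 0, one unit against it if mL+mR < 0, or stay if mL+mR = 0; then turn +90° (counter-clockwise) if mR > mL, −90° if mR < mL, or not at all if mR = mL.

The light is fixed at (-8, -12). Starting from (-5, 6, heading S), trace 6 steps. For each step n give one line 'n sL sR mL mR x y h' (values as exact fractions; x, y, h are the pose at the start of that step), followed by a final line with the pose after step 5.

0 160/281 160/257 -1920/72217 18640/72217 -5 6 S
1 80/193 16/25 -544/4825 456/4825 -5 5 E
2 160/361 160/377 1280/136097 31440/136097 -6 5 N
3 5/8 2/5 9/80 17/40 -6 6 W
4 32/53 160/257 -128/13621 3984/13621 -7 6 S
5 16/37 80/117 -544/4329 392/4329 -7 5 E
final -8 5 N

n=0: pose=(-5,6,S); sL=160/281, sR=160/257; mL=-1920/72217, mR=18640/72217; mL+mR=16720/72217 → advance +1; mR−mL=80/281 → turn +1·90°
n=1: pose=(-5,5,E); sL=80/193, sR=16/25; mL=-544/4825, mR=456/4825; mL+mR=-88/4825 → advance -1; mR−mL=40/193 → turn +1·90°
n=2: pose=(-6,5,N); sL=160/361, sR=160/377; mL=1280/136097, mR=31440/136097; mL+mR=32720/136097 → advance +1; mR−mL=80/361 → turn +1·90°
n=3: pose=(-6,6,W); sL=5/8, sR=2/5; mL=9/80, mR=17/40; mL+mR=43/80 → advance +1; mR−mL=5/16 → turn +1·90°
n=4: pose=(-7,6,S); sL=32/53, sR=160/257; mL=-128/13621, mR=3984/13621; mL+mR=3856/13621 → advance +1; mR−mL=16/53 → turn +1·90°
n=5: pose=(-7,5,E); sL=16/37, sR=80/117; mL=-544/4329, mR=392/4329; mL+mR=-152/4329 → advance -1; mR−mL=8/37 → turn +1·90°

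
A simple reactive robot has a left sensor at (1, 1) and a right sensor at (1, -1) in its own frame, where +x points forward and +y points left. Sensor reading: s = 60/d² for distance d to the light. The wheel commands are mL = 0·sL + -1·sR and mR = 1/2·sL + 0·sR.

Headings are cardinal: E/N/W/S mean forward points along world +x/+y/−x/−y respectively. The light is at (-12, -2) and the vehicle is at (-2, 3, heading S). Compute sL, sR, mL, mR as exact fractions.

60/137 60/97 -60/97 30/137

left sensor world pos  = (-1, 2); dL² = 137
right sensor world pos = (-3, 2); dR² = 97
sL = 60/137 = 60/137
sR = 60/97 = 60/97
mL = 0·sL + -1·sR = -60/97
mR = 1/2·sL + 0·sR = 30/137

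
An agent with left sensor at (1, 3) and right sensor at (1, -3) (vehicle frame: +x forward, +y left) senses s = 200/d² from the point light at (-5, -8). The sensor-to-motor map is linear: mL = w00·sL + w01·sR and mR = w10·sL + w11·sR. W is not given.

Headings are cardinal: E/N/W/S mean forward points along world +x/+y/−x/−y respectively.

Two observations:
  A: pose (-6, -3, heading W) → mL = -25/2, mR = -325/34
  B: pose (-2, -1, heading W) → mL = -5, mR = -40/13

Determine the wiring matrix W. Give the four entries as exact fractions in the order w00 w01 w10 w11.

-1/2 0 -1/2 1

obs A: pose=(-6,-3,W) → sL=25, sR=50/17, mL=-25/2, mR=-325/34
obs B: pose=(-2,-1,W) → sL=10, sR=25/13, mL=-5, mR=-40/13
sensor matrix S = [[25, 50/17], [10, 25/13]]; det S = 4125/221
solve [mL_A; mL_B] = S·[w00; w01] and [mR_A; mR_B] = S·[w10; w11]:
  w00 = -1/2, w01 = 0, w10 = -1/2, w11 = 1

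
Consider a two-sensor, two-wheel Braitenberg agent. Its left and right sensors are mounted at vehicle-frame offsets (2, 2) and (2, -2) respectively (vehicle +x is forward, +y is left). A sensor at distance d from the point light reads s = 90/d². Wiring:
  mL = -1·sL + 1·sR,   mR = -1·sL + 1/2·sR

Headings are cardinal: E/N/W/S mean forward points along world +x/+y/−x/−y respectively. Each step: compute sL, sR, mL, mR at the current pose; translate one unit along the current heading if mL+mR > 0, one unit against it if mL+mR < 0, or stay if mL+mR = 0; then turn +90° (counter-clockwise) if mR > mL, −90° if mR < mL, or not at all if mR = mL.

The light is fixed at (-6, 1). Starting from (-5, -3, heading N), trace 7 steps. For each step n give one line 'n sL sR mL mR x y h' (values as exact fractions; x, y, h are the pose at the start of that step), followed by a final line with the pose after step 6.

n=0: pose=(-5,-3,N); sL=18, sR=90/13; mL=-144/13, mR=-189/13; mL+mR=-333/13 → advance -1; mR−mL=-45/13 → turn -1·90°
n=1: pose=(-5,-4,E); sL=5, sR=45/29; mL=-100/29, mR=-245/58; mL+mR=-445/58 → advance -1; mR−mL=-45/58 → turn -1·90°
n=2: pose=(-6,-4,S); sL=90/53, sR=90/53; mL=0, mR=-45/53; mL+mR=-45/53 → advance -1; mR−mL=-45/53 → turn -1·90°
n=3: pose=(-6,-3,W); sL=9/4, sR=45/4; mL=9, mR=27/8; mL+mR=99/8 → advance +1; mR−mL=-45/8 → turn -1·90°
n=4: pose=(-7,-3,N); sL=90/13, sR=18; mL=144/13, mR=27/13; mL+mR=171/13 → advance +1; mR−mL=-9 → turn -1·90°
n=5: pose=(-7,-2,E); sL=45, sR=45/13; mL=-540/13, mR=-1125/26; mL+mR=-2205/26 → advance -1; mR−mL=-45/26 → turn -1·90°
n=6: pose=(-8,-2,S); sL=18/5, sR=90/41; mL=-288/205, mR=-513/205; mL+mR=-801/205 → advance -1; mR−mL=-45/41 → turn -1·90°

0 18 90/13 -144/13 -189/13 -5 -3 N
1 5 45/29 -100/29 -245/58 -5 -4 E
2 90/53 90/53 0 -45/53 -6 -4 S
3 9/4 45/4 9 27/8 -6 -3 W
4 90/13 18 144/13 27/13 -7 -3 N
5 45 45/13 -540/13 -1125/26 -7 -2 E
6 18/5 90/41 -288/205 -513/205 -8 -2 S
final -8 -1 W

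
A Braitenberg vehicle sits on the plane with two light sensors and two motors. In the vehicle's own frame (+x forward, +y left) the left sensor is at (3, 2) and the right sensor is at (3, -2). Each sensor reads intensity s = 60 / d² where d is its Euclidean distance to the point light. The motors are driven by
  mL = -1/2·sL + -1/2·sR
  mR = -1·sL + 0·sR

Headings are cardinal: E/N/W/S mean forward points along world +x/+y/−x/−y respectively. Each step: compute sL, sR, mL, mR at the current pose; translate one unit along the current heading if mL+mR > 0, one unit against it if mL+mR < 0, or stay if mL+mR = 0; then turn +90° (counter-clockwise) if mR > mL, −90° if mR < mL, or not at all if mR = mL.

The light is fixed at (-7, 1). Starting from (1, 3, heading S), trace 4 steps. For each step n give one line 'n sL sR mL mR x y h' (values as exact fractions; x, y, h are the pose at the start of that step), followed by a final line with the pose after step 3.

n=0: pose=(1,3,S); sL=60/101, sR=60/37; mL=-4140/3737, mR=-60/101; mL+mR=-6360/3737 → advance -1; mR−mL=1920/3737 → turn +1·90°
n=1: pose=(1,4,E); sL=30/73, sR=30/61; mL=-2010/4453, mR=-30/73; mL+mR=-3840/4453 → advance -1; mR−mL=180/4453 → turn +1·90°
n=2: pose=(0,4,N); sL=60/61, sR=20/39; mL=-1780/2379, mR=-60/61; mL+mR=-4120/2379 → advance -1; mR−mL=-560/2379 → turn -1·90°
n=3: pose=(0,3,E); sL=15/29, sR=3/5; mL=-81/145, mR=-15/29; mL+mR=-156/145 → advance -1; mR−mL=6/145 → turn +1·90°

0 60/101 60/37 -4140/3737 -60/101 1 3 S
1 30/73 30/61 -2010/4453 -30/73 1 4 E
2 60/61 20/39 -1780/2379 -60/61 0 4 N
3 15/29 3/5 -81/145 -15/29 0 3 E
final -1 3 N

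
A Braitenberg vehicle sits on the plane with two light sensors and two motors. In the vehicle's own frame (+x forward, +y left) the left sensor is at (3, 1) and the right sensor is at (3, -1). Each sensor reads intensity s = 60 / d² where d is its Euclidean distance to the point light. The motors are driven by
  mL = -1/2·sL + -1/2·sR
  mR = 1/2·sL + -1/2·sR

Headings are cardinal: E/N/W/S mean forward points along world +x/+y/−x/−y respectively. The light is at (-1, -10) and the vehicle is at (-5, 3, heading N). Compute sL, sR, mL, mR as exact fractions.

left sensor world pos  = (-6, 6); dL² = 281
right sensor world pos = (-4, 6); dR² = 265
sL = 60/281 = 60/281
sR = 60/265 = 12/53
mL = -1/2·sL + -1/2·sR = -3276/14893
mR = 1/2·sL + -1/2·sR = -96/14893

60/281 12/53 -3276/14893 -96/14893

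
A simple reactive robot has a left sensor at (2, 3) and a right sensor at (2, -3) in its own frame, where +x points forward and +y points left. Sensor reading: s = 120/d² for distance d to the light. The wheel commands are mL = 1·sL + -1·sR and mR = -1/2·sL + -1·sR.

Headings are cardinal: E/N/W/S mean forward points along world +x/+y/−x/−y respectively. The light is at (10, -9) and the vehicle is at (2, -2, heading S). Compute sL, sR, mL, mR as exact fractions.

12/5 60/73 576/365 -738/365

left sensor world pos  = (5, -4); dL² = 50
right sensor world pos = (-1, -4); dR² = 146
sL = 120/50 = 12/5
sR = 120/146 = 60/73
mL = 1·sL + -1·sR = 576/365
mR = -1/2·sL + -1·sR = -738/365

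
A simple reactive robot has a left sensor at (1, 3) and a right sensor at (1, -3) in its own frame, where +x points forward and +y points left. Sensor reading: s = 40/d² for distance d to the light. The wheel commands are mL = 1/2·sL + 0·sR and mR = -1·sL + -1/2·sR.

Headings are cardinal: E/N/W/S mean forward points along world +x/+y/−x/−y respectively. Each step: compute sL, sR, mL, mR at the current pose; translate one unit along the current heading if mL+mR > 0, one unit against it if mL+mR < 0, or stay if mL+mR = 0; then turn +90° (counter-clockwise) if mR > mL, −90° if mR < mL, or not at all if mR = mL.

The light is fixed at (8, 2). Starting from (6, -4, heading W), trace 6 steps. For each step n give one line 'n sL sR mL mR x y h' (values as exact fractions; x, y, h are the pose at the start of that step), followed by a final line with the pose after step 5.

n=0: pose=(6,-4,W); sL=4/9, sR=20/9; mL=2/9, mR=-14/9; mL+mR=-4/3 → advance -1; mR−mL=-16/9 → turn -1·90°
n=1: pose=(7,-4,N); sL=40/41, sR=40/29; mL=20/41, mR=-1980/1189; mL+mR=-1400/1189 → advance -1; mR−mL=-2560/1189 → turn -1·90°
n=2: pose=(7,-5,E); sL=5/2, sR=2/5; mL=5/4, mR=-27/10; mL+mR=-29/20 → advance -1; mR−mL=-79/20 → turn -1·90°
n=3: pose=(6,-5,S); sL=8/13, sR=40/89; mL=4/13, mR=-972/1157; mL+mR=-616/1157 → advance -1; mR−mL=-1328/1157 → turn -1·90°
n=4: pose=(6,-4,W); sL=4/9, sR=20/9; mL=2/9, mR=-14/9; mL+mR=-4/3 → advance -1; mR−mL=-16/9 → turn -1·90°
n=5: pose=(7,-4,N); sL=40/41, sR=40/29; mL=20/41, mR=-1980/1189; mL+mR=-1400/1189 → advance -1; mR−mL=-2560/1189 → turn -1·90°

0 4/9 20/9 2/9 -14/9 6 -4 W
1 40/41 40/29 20/41 -1980/1189 7 -4 N
2 5/2 2/5 5/4 -27/10 7 -5 E
3 8/13 40/89 4/13 -972/1157 6 -5 S
4 4/9 20/9 2/9 -14/9 6 -4 W
5 40/41 40/29 20/41 -1980/1189 7 -4 N
final 7 -5 E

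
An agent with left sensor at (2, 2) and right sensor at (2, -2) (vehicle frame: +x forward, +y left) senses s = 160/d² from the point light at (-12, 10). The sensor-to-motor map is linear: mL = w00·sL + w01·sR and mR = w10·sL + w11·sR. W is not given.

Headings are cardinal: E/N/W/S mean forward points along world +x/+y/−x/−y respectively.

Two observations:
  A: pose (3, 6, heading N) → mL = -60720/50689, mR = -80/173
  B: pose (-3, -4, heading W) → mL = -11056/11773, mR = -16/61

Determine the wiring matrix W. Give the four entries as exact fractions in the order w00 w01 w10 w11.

obs A: pose=(3,6,N) → sL=160/173, sR=160/293, mL=-60720/50689, mR=-80/173
obs B: pose=(-3,-4,W) → sL=32/61, sR=160/193, mL=-11056/11773, mR=-16/61
sensor matrix S = [[160/173, 160/293], [32/61, 160/193]]; det S = 286597120/596761597
solve [mL_A; mL_B] = S·[w00; w01] and [mR_A; mR_B] = S·[w10; w11]:
  w00 = -1, w01 = -1/2, w10 = -1/2, w11 = 0

-1 -1/2 -1/2 0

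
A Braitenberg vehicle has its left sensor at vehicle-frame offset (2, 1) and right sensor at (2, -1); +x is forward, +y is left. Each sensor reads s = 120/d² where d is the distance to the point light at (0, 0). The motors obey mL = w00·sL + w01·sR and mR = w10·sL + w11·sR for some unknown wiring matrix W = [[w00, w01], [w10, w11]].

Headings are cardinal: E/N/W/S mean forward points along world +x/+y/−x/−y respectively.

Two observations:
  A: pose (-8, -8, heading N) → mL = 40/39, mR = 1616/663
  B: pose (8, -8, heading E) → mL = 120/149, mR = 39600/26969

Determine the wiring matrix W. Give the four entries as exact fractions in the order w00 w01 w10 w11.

1 0 1 1

obs A: pose=(-8,-8,N) → sL=40/39, sR=24/17, mL=40/39, mR=1616/663
obs B: pose=(8,-8,E) → sL=120/149, sR=120/181, mL=120/149, mR=39600/26969
sensor matrix S = [[40/39, 24/17], [120/149, 120/181]]; det S = -2723840/5960149
solve [mL_A; mL_B] = S·[w00; w01] and [mR_A; mR_B] = S·[w10; w11]:
  w00 = 1, w01 = 0, w10 = 1, w11 = 1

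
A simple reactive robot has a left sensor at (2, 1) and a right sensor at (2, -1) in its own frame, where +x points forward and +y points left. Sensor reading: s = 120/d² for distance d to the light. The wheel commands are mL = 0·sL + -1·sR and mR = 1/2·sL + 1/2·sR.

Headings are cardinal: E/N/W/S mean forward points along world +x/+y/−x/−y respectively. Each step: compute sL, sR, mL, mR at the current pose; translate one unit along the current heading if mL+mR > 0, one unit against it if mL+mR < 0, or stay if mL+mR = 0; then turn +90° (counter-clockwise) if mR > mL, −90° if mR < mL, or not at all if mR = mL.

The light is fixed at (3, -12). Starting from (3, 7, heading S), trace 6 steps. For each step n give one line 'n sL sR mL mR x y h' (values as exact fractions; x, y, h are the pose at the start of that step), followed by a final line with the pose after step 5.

n=0: pose=(3,7,S); sL=12/29, sR=12/29; mL=-12/29, mR=12/29; mL+mR=0 → advance +0; mR−mL=24/29 → turn +1·90°
n=1: pose=(3,7,E); sL=30/101, sR=15/41; mL=-15/41, mR=2745/8282; mL+mR=-285/8282 → advance -1; mR−mL=5775/8282 → turn +1·90°
n=2: pose=(2,7,N); sL=24/89, sR=40/147; mL=-40/147, mR=3544/13083; mL+mR=-16/13083 → advance -1; mR−mL=2368/4361 → turn +1·90°
n=3: pose=(2,6,W); sL=60/149, sR=12/37; mL=-12/37, mR=2004/5513; mL+mR=216/5513 → advance +1; mR−mL=3792/5513 → turn +1·90°
n=4: pose=(1,6,S); sL=120/257, sR=24/53; mL=-24/53, mR=6264/13621; mL+mR=96/13621 → advance +1; mR−mL=12432/13621 → turn +1·90°
n=5: pose=(1,5,E); sL=10/27, sR=15/32; mL=-15/32, mR=725/1728; mL+mR=-85/1728 → advance -1; mR−mL=1535/1728 → turn +1·90°

0 12/29 12/29 -12/29 12/29 3 7 S
1 30/101 15/41 -15/41 2745/8282 3 7 E
2 24/89 40/147 -40/147 3544/13083 2 7 N
3 60/149 12/37 -12/37 2004/5513 2 6 W
4 120/257 24/53 -24/53 6264/13621 1 6 S
5 10/27 15/32 -15/32 725/1728 1 5 E
final 0 5 N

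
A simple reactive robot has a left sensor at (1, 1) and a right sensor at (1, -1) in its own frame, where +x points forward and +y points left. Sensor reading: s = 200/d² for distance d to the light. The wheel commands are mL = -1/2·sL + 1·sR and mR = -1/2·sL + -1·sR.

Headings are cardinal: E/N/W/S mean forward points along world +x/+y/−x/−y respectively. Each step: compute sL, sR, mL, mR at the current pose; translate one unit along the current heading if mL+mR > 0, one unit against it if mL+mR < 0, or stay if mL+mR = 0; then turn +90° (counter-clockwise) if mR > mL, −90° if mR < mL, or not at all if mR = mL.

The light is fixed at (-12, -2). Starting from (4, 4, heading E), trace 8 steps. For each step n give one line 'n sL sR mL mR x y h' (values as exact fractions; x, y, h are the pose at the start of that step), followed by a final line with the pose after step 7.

n=0: pose=(4,4,E); sL=100/169, sR=100/157; mL=9050/26533, mR=-24750/26533; mL+mR=-100/169 → advance -1; mR−mL=-200/157 → turn -1·90°
n=1: pose=(3,4,S); sL=200/281, sR=200/221; mL=34100/62101, mR=-78300/62101; mL+mR=-200/281 → advance -1; mR−mL=-400/221 → turn -1·90°
n=2: pose=(3,5,W); sL=25/29, sR=10/13; mL=255/754, mR=-905/754; mL+mR=-25/29 → advance -1; mR−mL=-20/13 → turn -1·90°
n=3: pose=(4,5,N); sL=200/289, sR=200/353; mL=22500/102017, mR=-93100/102017; mL+mR=-200/289 → advance -1; mR−mL=-400/353 → turn -1·90°
n=4: pose=(4,4,E); sL=100/169, sR=100/157; mL=9050/26533, mR=-24750/26533; mL+mR=-100/169 → advance -1; mR−mL=-200/157 → turn -1·90°
n=5: pose=(3,4,S); sL=200/281, sR=200/221; mL=34100/62101, mR=-78300/62101; mL+mR=-200/281 → advance -1; mR−mL=-400/221 → turn -1·90°
n=6: pose=(3,5,W); sL=25/29, sR=10/13; mL=255/754, mR=-905/754; mL+mR=-25/29 → advance -1; mR−mL=-20/13 → turn -1·90°
n=7: pose=(4,5,N); sL=200/289, sR=200/353; mL=22500/102017, mR=-93100/102017; mL+mR=-200/289 → advance -1; mR−mL=-400/353 → turn -1·90°

0 100/169 100/157 9050/26533 -24750/26533 4 4 E
1 200/281 200/221 34100/62101 -78300/62101 3 4 S
2 25/29 10/13 255/754 -905/754 3 5 W
3 200/289 200/353 22500/102017 -93100/102017 4 5 N
4 100/169 100/157 9050/26533 -24750/26533 4 4 E
5 200/281 200/221 34100/62101 -78300/62101 3 4 S
6 25/29 10/13 255/754 -905/754 3 5 W
7 200/289 200/353 22500/102017 -93100/102017 4 5 N
final 4 4 E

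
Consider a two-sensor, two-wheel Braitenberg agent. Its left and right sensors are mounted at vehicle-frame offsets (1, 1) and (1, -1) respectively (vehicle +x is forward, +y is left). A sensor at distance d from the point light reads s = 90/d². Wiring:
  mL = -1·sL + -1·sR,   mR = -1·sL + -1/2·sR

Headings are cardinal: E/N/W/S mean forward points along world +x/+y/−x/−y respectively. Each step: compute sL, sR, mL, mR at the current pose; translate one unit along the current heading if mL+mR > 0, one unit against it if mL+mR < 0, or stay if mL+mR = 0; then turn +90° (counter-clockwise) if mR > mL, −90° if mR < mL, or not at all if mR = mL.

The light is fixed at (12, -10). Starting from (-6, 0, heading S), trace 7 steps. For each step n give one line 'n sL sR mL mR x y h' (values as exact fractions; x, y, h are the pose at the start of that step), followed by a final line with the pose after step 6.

n=0: pose=(-6,0,S); sL=9/37, sR=45/221; mL=-3654/8177, mR=-5643/16354; mL+mR=-12951/16354 → advance -1; mR−mL=45/442 → turn +1·90°
n=1: pose=(-6,1,E); sL=90/433, sR=90/389; mL=-73980/168437, mR=-54495/168437; mL+mR=-128475/168437 → advance -1; mR−mL=45/389 → turn +1·90°
n=2: pose=(-7,1,N); sL=45/272, sR=5/26; mL=-1265/3536, mR=-925/3536; mL+mR=-1095/1768 → advance -1; mR−mL=5/52 → turn +1·90°
n=3: pose=(-7,0,W); sL=90/481, sR=90/521; mL=-90180/250601, mR=-68535/250601; mL+mR=-158715/250601 → advance -1; mR−mL=45/521 → turn +1·90°
n=4: pose=(-6,0,S); sL=9/37, sR=45/221; mL=-3654/8177, mR=-5643/16354; mL+mR=-12951/16354 → advance -1; mR−mL=45/442 → turn +1·90°
n=5: pose=(-6,1,E); sL=90/433, sR=90/389; mL=-73980/168437, mR=-54495/168437; mL+mR=-128475/168437 → advance -1; mR−mL=45/389 → turn +1·90°
n=6: pose=(-7,1,N); sL=45/272, sR=5/26; mL=-1265/3536, mR=-925/3536; mL+mR=-1095/1768 → advance -1; mR−mL=5/52 → turn +1·90°

0 9/37 45/221 -3654/8177 -5643/16354 -6 0 S
1 90/433 90/389 -73980/168437 -54495/168437 -6 1 E
2 45/272 5/26 -1265/3536 -925/3536 -7 1 N
3 90/481 90/521 -90180/250601 -68535/250601 -7 0 W
4 9/37 45/221 -3654/8177 -5643/16354 -6 0 S
5 90/433 90/389 -73980/168437 -54495/168437 -6 1 E
6 45/272 5/26 -1265/3536 -925/3536 -7 1 N
final -7 0 W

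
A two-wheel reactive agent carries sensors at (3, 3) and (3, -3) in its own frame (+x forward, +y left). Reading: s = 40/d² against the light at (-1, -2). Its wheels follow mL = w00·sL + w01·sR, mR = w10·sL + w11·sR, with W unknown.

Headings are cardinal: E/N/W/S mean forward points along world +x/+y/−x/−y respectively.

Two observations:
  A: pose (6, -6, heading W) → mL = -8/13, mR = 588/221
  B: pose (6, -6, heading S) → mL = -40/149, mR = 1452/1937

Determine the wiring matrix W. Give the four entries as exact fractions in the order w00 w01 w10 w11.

-1 0 1/2 1

obs A: pose=(6,-6,W) → sL=8/13, sR=40/17, mL=-8/13, mR=588/221
obs B: pose=(6,-6,S) → sL=40/149, sR=8/13, mL=-40/149, mR=1452/1937
sensor matrix S = [[8/13, 40/17], [40/149, 8/13]]; det S = -108288/428077
solve [mL_A; mL_B] = S·[w00; w01] and [mR_A; mR_B] = S·[w10; w11]:
  w00 = -1, w01 = 0, w10 = 1/2, w11 = 1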